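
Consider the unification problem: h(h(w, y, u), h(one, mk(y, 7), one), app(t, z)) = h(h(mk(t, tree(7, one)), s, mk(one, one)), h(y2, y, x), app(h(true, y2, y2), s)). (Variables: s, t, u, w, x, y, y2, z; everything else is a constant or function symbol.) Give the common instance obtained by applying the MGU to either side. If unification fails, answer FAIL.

FAIL

Decompose h/3: h(w, y, u) = h(mk(t, tree(7, one)), s, mk(one, one)),  h(one, mk(y, 7), one) = h(y2, y, x),  app(t, z) = app(h(true, y2, y2), s).
Decompose h/3: w = mk(t, tree(7, one)),  y = s,  u = mk(one, one).
Bind w := mk(t, tree(7, one)); no other remaining equation mentions w.
Bind y := s; substituting into the one remaining equation that mentions y gives: h(one, mk(s, 7), one) = h(y2, s, x).
Bind u := mk(one, one); no other remaining equation mentions u.
Decompose h/3: one = y2,  mk(s, 7) = s,  one = x.
Bind y2 := one; substituting into the one remaining equation that mentions y2 gives: app(t, z) = app(h(true, one, one), s).
Occurs check fails: s occurs in mk(s, 7); the equation s = mk(s, 7) has no finite solution.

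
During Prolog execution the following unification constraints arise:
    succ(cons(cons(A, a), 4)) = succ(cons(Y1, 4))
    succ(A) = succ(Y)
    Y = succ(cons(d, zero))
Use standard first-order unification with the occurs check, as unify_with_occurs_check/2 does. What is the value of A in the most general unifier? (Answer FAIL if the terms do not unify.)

succ(cons(d, zero))

Decompose succ/1: cons(cons(A, a), 4) = cons(Y1, 4).
Decompose cons/2: cons(A, a) = Y1,  4 = 4.
Bind Y1 := cons(A, a); no other remaining equation mentions Y1.
Delete trivial equation 4 = 4.
Decompose succ/1: A = Y.
Bind A := Y; no other remaining equation mentions A. Substituting into the earlier binding gives Y1 := cons(Y, a).
Bind Y := succ(cons(d, zero)). Substituting into the earlier bindings gives Y1 := cons(succ(cons(d, zero)), a), A := succ(cons(d, zero)).
MGU = { Y1 = cons(succ(cons(d, zero)), a), A = succ(cons(d, zero)), Y = succ(cons(d, zero)) }, so A = succ(cons(d, zero)).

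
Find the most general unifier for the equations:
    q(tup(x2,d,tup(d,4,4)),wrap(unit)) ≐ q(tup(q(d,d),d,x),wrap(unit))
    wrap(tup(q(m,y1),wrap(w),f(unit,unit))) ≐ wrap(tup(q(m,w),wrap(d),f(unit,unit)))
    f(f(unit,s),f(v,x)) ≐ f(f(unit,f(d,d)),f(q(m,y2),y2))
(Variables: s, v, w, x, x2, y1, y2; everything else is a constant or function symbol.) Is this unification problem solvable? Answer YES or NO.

Decompose q/2: tup(x2,d,tup(d,4,4)) ≐ tup(q(d,d),d,x),  wrap(unit) ≐ wrap(unit).
Decompose tup/3: x2 ≐ q(d,d),  d ≐ d,  tup(d,4,4) ≐ x.
Bind x2 := q(d,d); no other remaining equation mentions x2.
Delete trivial equation d ≐ d.
Bind x := tup(d,4,4); substituting into the one remaining equation that mentions x gives: f(f(unit,s),f(v,tup(d,4,4))) ≐ f(f(unit,f(d,d)),f(q(m,y2),y2)).
Delete trivial equation wrap(unit) ≐ wrap(unit).
Decompose wrap/1: tup(q(m,y1),wrap(w),f(unit,unit)) ≐ tup(q(m,w),wrap(d),f(unit,unit)).
Decompose tup/3: q(m,y1) ≐ q(m,w),  wrap(w) ≐ wrap(d),  f(unit,unit) ≐ f(unit,unit).
Decompose q/2: m ≐ m,  y1 ≐ w.
Delete trivial equation m ≐ m.
Bind y1 := w; no other remaining equation mentions y1.
Decompose wrap/1: w ≐ d.
Bind w := d; no other remaining equation mentions w. Substituting into the earlier binding gives y1 := d.
Delete trivial equation f(unit,unit) ≐ f(unit,unit).
Decompose f/2: f(unit,s) ≐ f(unit,f(d,d)),  f(v,tup(d,4,4)) ≐ f(q(m,y2),y2).
Decompose f/2: unit ≐ unit,  s ≐ f(d,d).
Delete trivial equation unit ≐ unit.
Bind s := f(d,d); no other remaining equation mentions s.
Decompose f/2: v ≐ q(m,y2),  tup(d,4,4) ≐ y2.
Bind v := q(m,y2); no other remaining equation mentions v.
Bind y2 := tup(d,4,4). Substituting into the earlier binding gives v := q(m,tup(d,4,4)).
No equations remain and no clash or occurs-check failure arose, so a unifier exists.

YES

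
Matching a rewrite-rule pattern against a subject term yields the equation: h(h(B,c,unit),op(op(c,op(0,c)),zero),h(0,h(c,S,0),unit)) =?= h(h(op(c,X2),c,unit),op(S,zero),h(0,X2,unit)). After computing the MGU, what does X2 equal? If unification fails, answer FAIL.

h(c,op(c,op(0,c)),0)

Decompose h/3: h(B,c,unit) =?= h(op(c,X2),c,unit),  op(op(c,op(0,c)),zero) =?= op(S,zero),  h(0,h(c,S,0),unit) =?= h(0,X2,unit).
Decompose h/3: B =?= op(c,X2),  c =?= c,  unit =?= unit.
Bind B := op(c,X2); no other remaining equation mentions B.
Delete trivial equation c =?= c.
Delete trivial equation unit =?= unit.
Decompose op/2: op(c,op(0,c)) =?= S,  zero =?= zero.
Bind S := op(c,op(0,c)); substituting into the one remaining equation that mentions S gives: h(0,h(c,op(c,op(0,c)),0),unit) =?= h(0,X2,unit).
Delete trivial equation zero =?= zero.
Decompose h/3: 0 =?= 0,  h(c,op(c,op(0,c)),0) =?= X2,  unit =?= unit.
Delete trivial equation 0 =?= 0.
Bind X2 := h(c,op(c,op(0,c)),0); no other remaining equation mentions X2. Substituting into the earlier binding gives B := op(c,h(c,op(c,op(0,c)),0)).
Delete trivial equation unit =?= unit.
MGU = { B ↦ op(c,h(c,op(c,op(0,c)),0)), S ↦ op(c,op(0,c)), X2 ↦ h(c,op(c,op(0,c)),0) }, so X2 ↦ h(c,op(c,op(0,c)),0).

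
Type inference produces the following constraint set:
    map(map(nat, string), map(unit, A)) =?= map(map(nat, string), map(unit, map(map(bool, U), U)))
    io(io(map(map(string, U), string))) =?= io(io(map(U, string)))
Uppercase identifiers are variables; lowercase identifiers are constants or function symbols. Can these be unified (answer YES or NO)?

Decompose map/2: map(nat, string) =?= map(nat, string),  map(unit, A) =?= map(unit, map(map(bool, U), U)).
Delete trivial equation map(nat, string) =?= map(nat, string).
Decompose map/2: unit =?= unit,  A =?= map(map(bool, U), U).
Delete trivial equation unit =?= unit.
Bind A := map(map(bool, U), U); no other remaining equation mentions A.
Decompose io/1: io(map(map(string, U), string)) =?= io(map(U, string)).
Decompose io/1: map(map(string, U), string) =?= map(U, string).
Decompose map/2: map(string, U) =?= U,  string =?= string.
Occurs check fails: U occurs in map(string, U); the equation U =?= map(string, U) has no finite solution.

NO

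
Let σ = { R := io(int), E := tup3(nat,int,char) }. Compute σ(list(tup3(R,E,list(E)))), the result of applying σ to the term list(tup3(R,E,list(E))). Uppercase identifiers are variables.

list(tup3(io(int),tup3(nat,int,char),list(tup3(nat,int,char))))

Replace each occurrence of R with io(int).
Replace each occurrence of E with tup3(nat,int,char).
Result: list(tup3(io(int),tup3(nat,int,char),list(tup3(nat,int,char)))).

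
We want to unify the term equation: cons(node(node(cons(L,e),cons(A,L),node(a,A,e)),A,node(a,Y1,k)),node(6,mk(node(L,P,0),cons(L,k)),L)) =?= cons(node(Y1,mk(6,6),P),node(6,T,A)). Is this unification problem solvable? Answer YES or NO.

Decompose cons/2: node(node(cons(L,e),cons(A,L),node(a,A,e)),A,node(a,Y1,k)) =?= node(Y1,mk(6,6),P),  node(6,mk(node(L,P,0),cons(L,k)),L) =?= node(6,T,A).
Decompose node/3: node(cons(L,e),cons(A,L),node(a,A,e)) =?= Y1,  A =?= mk(6,6),  node(a,Y1,k) =?= P.
Bind Y1 := node(cons(L,e),cons(A,L),node(a,A,e)); substituting into the one remaining equation that mentions Y1 gives: node(a,node(cons(L,e),cons(A,L),node(a,A,e)),k) =?= P.
Bind A := mk(6,6); substituting into the remaining equations gives: node(a,node(cons(L,e),cons(mk(6,6),L),node(a,mk(6,6),e)),k) =?= P,  node(6,mk(node(L,P,0),cons(L,k)),L) =?= node(6,T,mk(6,6)). Substituting into the earlier binding gives Y1 := node(cons(L,e),cons(mk(6,6),L),node(a,mk(6,6),e)).
Bind P := node(a,node(cons(L,e),cons(mk(6,6),L),node(a,mk(6,6),e)),k); substituting into the remaining equation gives: node(6,mk(node(L,node(a,node(cons(L,e),cons(mk(6,6),L),node(a,mk(6,6),e)),k),0),cons(L,k)),L) =?= node(6,T,mk(6,6)).
Decompose node/3: 6 =?= 6,  mk(node(L,node(a,node(cons(L,e),cons(mk(6,6),L),node(a,mk(6,6),e)),k),0),cons(L,k)) =?= T,  L =?= mk(6,6).
Delete trivial equation 6 =?= 6.
Bind T := mk(node(L,node(a,node(cons(L,e),cons(mk(6,6),L),node(a,mk(6,6),e)),k),0),cons(L,k)); no other remaining equation mentions T.
Bind L := mk(6,6). Substituting into the earlier bindings gives Y1 := node(cons(mk(6,6),e),cons(mk(6,6),mk(6,6)),node(a,mk(6,6),e)), P := node(a,node(cons(mk(6,6),e),cons(mk(6,6),mk(6,6)),node(a,mk(6,6),e)),k), T := mk(node(mk(6,6),node(a,node(cons(mk(6,6),e),cons(mk(6,6),mk(6,6)),node(a,mk(6,6),e)),k),0),cons(mk(6,6),k)).
No equations remain and no clash or occurs-check failure arose, so a unifier exists.

YES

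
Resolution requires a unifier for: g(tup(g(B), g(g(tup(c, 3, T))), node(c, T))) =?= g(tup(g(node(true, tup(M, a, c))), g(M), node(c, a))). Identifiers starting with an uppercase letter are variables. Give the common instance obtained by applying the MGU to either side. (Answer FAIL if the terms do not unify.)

g(tup(g(node(true, tup(g(tup(c, 3, a)), a, c))), g(g(tup(c, 3, a))), node(c, a)))

Decompose g/1: tup(g(B), g(g(tup(c, 3, T))), node(c, T)) =?= tup(g(node(true, tup(M, a, c))), g(M), node(c, a)).
Decompose tup/3: g(B) =?= g(node(true, tup(M, a, c))),  g(g(tup(c, 3, T))) =?= g(M),  node(c, T) =?= node(c, a).
Decompose g/1: B =?= node(true, tup(M, a, c)).
Bind B := node(true, tup(M, a, c)); no other remaining equation mentions B.
Decompose g/1: g(tup(c, 3, T)) =?= M.
Bind M := g(tup(c, 3, T)); no other remaining equation mentions M. Substituting into the earlier binding gives B := node(true, tup(g(tup(c, 3, T)), a, c)).
Decompose node/2: c =?= c,  T =?= a.
Delete trivial equation c =?= c.
Bind T := a. Substituting into the earlier bindings gives B := node(true, tup(g(tup(c, 3, a)), a, c)), M := g(tup(c, 3, a)).
Applying the MGU to either side gives g(tup(g(node(true, tup(g(tup(c, 3, a)), a, c))), g(g(tup(c, 3, a))), node(c, a))).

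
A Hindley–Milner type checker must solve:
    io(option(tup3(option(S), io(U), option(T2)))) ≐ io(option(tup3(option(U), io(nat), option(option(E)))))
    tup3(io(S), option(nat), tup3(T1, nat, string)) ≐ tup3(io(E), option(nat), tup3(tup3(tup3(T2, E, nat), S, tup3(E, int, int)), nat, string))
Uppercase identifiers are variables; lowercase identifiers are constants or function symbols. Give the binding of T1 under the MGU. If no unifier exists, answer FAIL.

tup3(tup3(option(nat), nat, nat), nat, tup3(nat, int, int))

Decompose io/1: option(tup3(option(S), io(U), option(T2))) ≐ option(tup3(option(U), io(nat), option(option(E)))).
Decompose option/1: tup3(option(S), io(U), option(T2)) ≐ tup3(option(U), io(nat), option(option(E))).
Decompose tup3/3: option(S) ≐ option(U),  io(U) ≐ io(nat),  option(T2) ≐ option(option(E)).
Decompose option/1: S ≐ U.
Bind S := U; substituting into the one remaining equation that mentions S gives: tup3(io(U), option(nat), tup3(T1, nat, string)) ≐ tup3(io(E), option(nat), tup3(tup3(tup3(T2, E, nat), U, tup3(E, int, int)), nat, string)).
Decompose io/1: U ≐ nat.
Bind U := nat; substituting into the one remaining equation that mentions U gives: tup3(io(nat), option(nat), tup3(T1, nat, string)) ≐ tup3(io(E), option(nat), tup3(tup3(tup3(T2, E, nat), nat, tup3(E, int, int)), nat, string)). Substituting into the earlier binding gives S := nat.
Decompose option/1: T2 ≐ option(E).
Bind T2 := option(E); substituting into the remaining equation gives: tup3(io(nat), option(nat), tup3(T1, nat, string)) ≐ tup3(io(E), option(nat), tup3(tup3(tup3(option(E), E, nat), nat, tup3(E, int, int)), nat, string)).
Decompose tup3/3: io(nat) ≐ io(E),  option(nat) ≐ option(nat),  tup3(T1, nat, string) ≐ tup3(tup3(tup3(option(E), E, nat), nat, tup3(E, int, int)), nat, string).
Decompose io/1: nat ≐ E.
Bind E := nat; substituting into the one remaining equation that mentions E gives: tup3(T1, nat, string) ≐ tup3(tup3(tup3(option(nat), nat, nat), nat, tup3(nat, int, int)), nat, string). Substituting into the earlier binding gives T2 := option(nat).
Delete trivial equation option(nat) ≐ option(nat).
Decompose tup3/3: T1 ≐ tup3(tup3(option(nat), nat, nat), nat, tup3(nat, int, int)),  nat ≐ nat,  string ≐ string.
Bind T1 := tup3(tup3(option(nat), nat, nat), nat, tup3(nat, int, int)); no other remaining equation mentions T1.
Delete trivial equation nat ≐ nat.
Delete trivial equation string ≐ string.
MGU = { S := nat, U := nat, T2 := option(nat), E := nat, T1 := tup3(tup3(option(nat), nat, nat), nat, tup3(nat, int, int)) }, so T1 := tup3(tup3(option(nat), nat, nat), nat, tup3(nat, int, int)).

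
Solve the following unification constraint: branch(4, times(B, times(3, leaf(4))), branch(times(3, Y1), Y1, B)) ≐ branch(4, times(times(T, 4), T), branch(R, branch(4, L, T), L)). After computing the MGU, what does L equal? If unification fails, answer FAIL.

Decompose branch/3: 4 ≐ 4,  times(B, times(3, leaf(4))) ≐ times(times(T, 4), T),  branch(times(3, Y1), Y1, B) ≐ branch(R, branch(4, L, T), L).
Delete trivial equation 4 ≐ 4.
Decompose times/2: B ≐ times(T, 4),  times(3, leaf(4)) ≐ T.
Bind B := times(T, 4); substituting into the one remaining equation that mentions B gives: branch(times(3, Y1), Y1, times(T, 4)) ≐ branch(R, branch(4, L, T), L).
Bind T := times(3, leaf(4)); substituting into the remaining equation gives: branch(times(3, Y1), Y1, times(times(3, leaf(4)), 4)) ≐ branch(R, branch(4, L, times(3, leaf(4))), L). Substituting into the earlier binding gives B := times(times(3, leaf(4)), 4).
Decompose branch/3: times(3, Y1) ≐ R,  Y1 ≐ branch(4, L, times(3, leaf(4))),  times(times(3, leaf(4)), 4) ≐ L.
Bind R := times(3, Y1); no other remaining equation mentions R.
Bind Y1 := branch(4, L, times(3, leaf(4))); no other remaining equation mentions Y1. Substituting into the earlier binding gives R := times(3, branch(4, L, times(3, leaf(4)))).
Bind L := times(times(3, leaf(4)), 4). Substituting into the earlier bindings gives R := times(3, branch(4, times(times(3, leaf(4)), 4), times(3, leaf(4)))), Y1 := branch(4, times(times(3, leaf(4)), 4), times(3, leaf(4))).
MGU = { B ↦ times(times(3, leaf(4)), 4), T ↦ times(3, leaf(4)), R ↦ times(3, branch(4, times(times(3, leaf(4)), 4), times(3, leaf(4)))), Y1 ↦ branch(4, times(times(3, leaf(4)), 4), times(3, leaf(4))), L ↦ times(times(3, leaf(4)), 4) }, so L ↦ times(times(3, leaf(4)), 4).

times(times(3, leaf(4)), 4)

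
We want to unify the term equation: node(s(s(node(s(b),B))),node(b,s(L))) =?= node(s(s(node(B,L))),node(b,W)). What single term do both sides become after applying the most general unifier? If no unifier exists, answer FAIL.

Decompose node/2: s(s(node(s(b),B))) =?= s(s(node(B,L))),  node(b,s(L)) =?= node(b,W).
Decompose s/1: s(node(s(b),B)) =?= s(node(B,L)).
Decompose s/1: node(s(b),B) =?= node(B,L).
Decompose node/2: s(b) =?= B,  B =?= L.
Bind B := s(b); substituting into the one remaining equation that mentions B gives: s(b) =?= L.
Bind L := s(b); substituting into the remaining equation gives: node(b,s(s(b))) =?= node(b,W).
Decompose node/2: b =?= b,  s(s(b)) =?= W.
Delete trivial equation b =?= b.
Bind W := s(s(b)).
Applying the MGU to either side gives node(s(s(node(s(b),s(b)))),node(b,s(s(b)))).

node(s(s(node(s(b),s(b)))),node(b,s(s(b))))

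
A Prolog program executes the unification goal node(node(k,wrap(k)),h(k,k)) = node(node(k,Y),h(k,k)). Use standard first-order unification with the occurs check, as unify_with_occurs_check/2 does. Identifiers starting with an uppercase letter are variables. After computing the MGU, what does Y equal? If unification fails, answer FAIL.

wrap(k)

Decompose node/2: node(k,wrap(k)) = node(k,Y),  h(k,k) = h(k,k).
Decompose node/2: k = k,  wrap(k) = Y.
Delete trivial equation k = k.
Bind Y := wrap(k); no other remaining equation mentions Y.
Delete trivial equation h(k,k) = h(k,k).
MGU = { Y -> wrap(k) }, so Y -> wrap(k).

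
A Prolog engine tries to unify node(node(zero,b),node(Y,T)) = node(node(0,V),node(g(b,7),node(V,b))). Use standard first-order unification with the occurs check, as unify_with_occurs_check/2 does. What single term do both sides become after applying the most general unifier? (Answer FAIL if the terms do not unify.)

Decompose node/2: node(zero,b) = node(0,V),  node(Y,T) = node(g(b,7),node(V,b)).
Decompose node/2: zero = 0,  b = V.
Clash: constants zero and 0 differ; no unifier exists.

FAIL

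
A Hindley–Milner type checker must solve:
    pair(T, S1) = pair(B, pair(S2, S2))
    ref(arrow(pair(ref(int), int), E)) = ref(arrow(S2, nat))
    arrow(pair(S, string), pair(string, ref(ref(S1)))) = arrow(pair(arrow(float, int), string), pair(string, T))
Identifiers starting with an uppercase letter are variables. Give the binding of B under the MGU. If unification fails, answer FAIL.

Decompose pair/2: T = B,  S1 = pair(S2, S2).
Bind T := B; substituting into the one remaining equation that mentions T gives: arrow(pair(S, string), pair(string, ref(ref(S1)))) = arrow(pair(arrow(float, int), string), pair(string, B)).
Bind S1 := pair(S2, S2); substituting into the one remaining equation that mentions S1 gives: arrow(pair(S, string), pair(string, ref(ref(pair(S2, S2))))) = arrow(pair(arrow(float, int), string), pair(string, B)).
Decompose ref/1: arrow(pair(ref(int), int), E) = arrow(S2, nat).
Decompose arrow/2: pair(ref(int), int) = S2,  E = nat.
Bind S2 := pair(ref(int), int); substituting into the one remaining equation that mentions S2 gives: arrow(pair(S, string), pair(string, ref(ref(pair(pair(ref(int), int), pair(ref(int), int)))))) = arrow(pair(arrow(float, int), string), pair(string, B)). Substituting into the earlier binding gives S1 := pair(pair(ref(int), int), pair(ref(int), int)).
Bind E := nat; no other remaining equation mentions E.
Decompose arrow/2: pair(S, string) = pair(arrow(float, int), string),  pair(string, ref(ref(pair(pair(ref(int), int), pair(ref(int), int))))) = pair(string, B).
Decompose pair/2: S = arrow(float, int),  string = string.
Bind S := arrow(float, int); no other remaining equation mentions S.
Delete trivial equation string = string.
Decompose pair/2: string = string,  ref(ref(pair(pair(ref(int), int), pair(ref(int), int)))) = B.
Delete trivial equation string = string.
Bind B := ref(ref(pair(pair(ref(int), int), pair(ref(int), int)))). Substituting into the earlier binding gives T := ref(ref(pair(pair(ref(int), int), pair(ref(int), int)))).
MGU = { T := ref(ref(pair(pair(ref(int), int), pair(ref(int), int)))), S1 := pair(pair(ref(int), int), pair(ref(int), int)), S2 := pair(ref(int), int), E := nat, S := arrow(float, int), B := ref(ref(pair(pair(ref(int), int), pair(ref(int), int)))) }, so B := ref(ref(pair(pair(ref(int), int), pair(ref(int), int)))).

ref(ref(pair(pair(ref(int), int), pair(ref(int), int))))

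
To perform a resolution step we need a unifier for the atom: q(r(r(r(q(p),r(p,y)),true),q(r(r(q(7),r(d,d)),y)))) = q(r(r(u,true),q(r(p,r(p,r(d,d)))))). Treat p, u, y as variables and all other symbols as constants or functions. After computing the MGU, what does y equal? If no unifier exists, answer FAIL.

Decompose q/1: r(r(r(q(p),r(p,y)),true),q(r(r(q(7),r(d,d)),y))) = r(r(u,true),q(r(p,r(p,r(d,d))))).
Decompose r/2: r(r(q(p),r(p,y)),true) = r(u,true),  q(r(r(q(7),r(d,d)),y)) = q(r(p,r(p,r(d,d)))).
Decompose r/2: r(q(p),r(p,y)) = u,  true = true.
Bind u := r(q(p),r(p,y)); no other remaining equation mentions u.
Delete trivial equation true = true.
Decompose q/1: r(r(q(7),r(d,d)),y) = r(p,r(p,r(d,d))).
Decompose r/2: r(q(7),r(d,d)) = p,  y = r(p,r(d,d)).
Bind p := r(q(7),r(d,d)); substituting into the remaining equation gives: y = r(r(q(7),r(d,d)),r(d,d)). Substituting into the earlier binding gives u := r(q(r(q(7),r(d,d))),r(r(q(7),r(d,d)),y)).
Bind y := r(r(q(7),r(d,d)),r(d,d)). Substituting into the earlier binding gives u := r(q(r(q(7),r(d,d))),r(r(q(7),r(d,d)),r(r(q(7),r(d,d)),r(d,d)))).
MGU = { u -> r(q(r(q(7),r(d,d))),r(r(q(7),r(d,d)),r(r(q(7),r(d,d)),r(d,d)))), p -> r(q(7),r(d,d)), y -> r(r(q(7),r(d,d)),r(d,d)) }, so y -> r(r(q(7),r(d,d)),r(d,d)).

r(r(q(7),r(d,d)),r(d,d))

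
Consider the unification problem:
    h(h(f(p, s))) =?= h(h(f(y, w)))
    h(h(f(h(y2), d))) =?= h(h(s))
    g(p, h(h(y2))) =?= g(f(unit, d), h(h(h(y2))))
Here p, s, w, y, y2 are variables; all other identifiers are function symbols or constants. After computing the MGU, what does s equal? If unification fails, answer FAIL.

FAIL

Decompose h/1: h(f(p, s)) =?= h(f(y, w)).
Decompose h/1: f(p, s) =?= f(y, w).
Decompose f/2: p =?= y,  s =?= w.
Bind p := y; substituting into the one remaining equation that mentions p gives: g(y, h(h(y2))) =?= g(f(unit, d), h(h(h(y2)))).
Bind s := w; substituting into the one remaining equation that mentions s gives: h(h(f(h(y2), d))) =?= h(h(w)).
Decompose h/1: h(f(h(y2), d)) =?= h(w).
Decompose h/1: f(h(y2), d) =?= w.
Bind w := f(h(y2), d); no other remaining equation mentions w. Substituting into the earlier binding gives s := f(h(y2), d).
Decompose g/2: y =?= f(unit, d),  h(h(y2)) =?= h(h(h(y2))).
Bind y := f(unit, d); no other remaining equation mentions y. Substituting into the earlier binding gives p := f(unit, d).
Decompose h/1: h(y2) =?= h(h(y2)).
Decompose h/1: y2 =?= h(y2).
Occurs check fails: y2 occurs in h(y2); the equation y2 =?= h(y2) has no finite solution.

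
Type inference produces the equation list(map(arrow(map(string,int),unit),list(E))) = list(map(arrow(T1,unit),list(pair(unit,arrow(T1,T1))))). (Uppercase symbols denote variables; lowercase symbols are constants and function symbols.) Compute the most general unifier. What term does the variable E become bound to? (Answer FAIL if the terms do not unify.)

pair(unit,arrow(map(string,int),map(string,int)))

Decompose list/1: map(arrow(map(string,int),unit),list(E)) = map(arrow(T1,unit),list(pair(unit,arrow(T1,T1)))).
Decompose map/2: arrow(map(string,int),unit) = arrow(T1,unit),  list(E) = list(pair(unit,arrow(T1,T1))).
Decompose arrow/2: map(string,int) = T1,  unit = unit.
Bind T1 := map(string,int); substituting into the one remaining equation that mentions T1 gives: list(E) = list(pair(unit,arrow(map(string,int),map(string,int)))).
Delete trivial equation unit = unit.
Decompose list/1: E = pair(unit,arrow(map(string,int),map(string,int))).
Bind E := pair(unit,arrow(map(string,int),map(string,int))).
MGU = { T1 -> map(string,int), E -> pair(unit,arrow(map(string,int),map(string,int))) }, so E -> pair(unit,arrow(map(string,int),map(string,int))).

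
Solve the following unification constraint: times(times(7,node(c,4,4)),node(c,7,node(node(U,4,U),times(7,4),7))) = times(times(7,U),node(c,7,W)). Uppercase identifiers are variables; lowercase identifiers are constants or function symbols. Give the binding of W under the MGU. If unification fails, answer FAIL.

node(node(node(c,4,4),4,node(c,4,4)),times(7,4),7)

Decompose times/2: times(7,node(c,4,4)) = times(7,U),  node(c,7,node(node(U,4,U),times(7,4),7)) = node(c,7,W).
Decompose times/2: 7 = 7,  node(c,4,4) = U.
Delete trivial equation 7 = 7.
Bind U := node(c,4,4); substituting into the remaining equation gives: node(c,7,node(node(node(c,4,4),4,node(c,4,4)),times(7,4),7)) = node(c,7,W).
Decompose node/3: c = c,  7 = 7,  node(node(node(c,4,4),4,node(c,4,4)),times(7,4),7) = W.
Delete trivial equation c = c.
Delete trivial equation 7 = 7.
Bind W := node(node(node(c,4,4),4,node(c,4,4)),times(7,4),7).
MGU = { U -> node(c,4,4), W -> node(node(node(c,4,4),4,node(c,4,4)),times(7,4),7) }, so W -> node(node(node(c,4,4),4,node(c,4,4)),times(7,4),7).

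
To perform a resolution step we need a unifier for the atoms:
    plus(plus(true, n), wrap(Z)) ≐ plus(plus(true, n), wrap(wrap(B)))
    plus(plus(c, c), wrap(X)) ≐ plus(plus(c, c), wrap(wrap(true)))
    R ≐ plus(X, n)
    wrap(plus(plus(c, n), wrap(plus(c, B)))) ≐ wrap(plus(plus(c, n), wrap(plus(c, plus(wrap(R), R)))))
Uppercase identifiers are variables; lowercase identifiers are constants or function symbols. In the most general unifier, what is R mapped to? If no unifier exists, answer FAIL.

plus(wrap(true), n)

Decompose plus/2: plus(true, n) ≐ plus(true, n),  wrap(Z) ≐ wrap(wrap(B)).
Delete trivial equation plus(true, n) ≐ plus(true, n).
Decompose wrap/1: Z ≐ wrap(B).
Bind Z := wrap(B); no other remaining equation mentions Z.
Decompose plus/2: plus(c, c) ≐ plus(c, c),  wrap(X) ≐ wrap(wrap(true)).
Delete trivial equation plus(c, c) ≐ plus(c, c).
Decompose wrap/1: X ≐ wrap(true).
Bind X := wrap(true); substituting into the one remaining equation that mentions X gives: R ≐ plus(wrap(true), n).
Bind R := plus(wrap(true), n); substituting into the remaining equation gives: wrap(plus(plus(c, n), wrap(plus(c, B)))) ≐ wrap(plus(plus(c, n), wrap(plus(c, plus(wrap(plus(wrap(true), n)), plus(wrap(true), n)))))).
Decompose wrap/1: plus(plus(c, n), wrap(plus(c, B))) ≐ plus(plus(c, n), wrap(plus(c, plus(wrap(plus(wrap(true), n)), plus(wrap(true), n))))).
Decompose plus/2: plus(c, n) ≐ plus(c, n),  wrap(plus(c, B)) ≐ wrap(plus(c, plus(wrap(plus(wrap(true), n)), plus(wrap(true), n)))).
Delete trivial equation plus(c, n) ≐ plus(c, n).
Decompose wrap/1: plus(c, B) ≐ plus(c, plus(wrap(plus(wrap(true), n)), plus(wrap(true), n))).
Decompose plus/2: c ≐ c,  B ≐ plus(wrap(plus(wrap(true), n)), plus(wrap(true), n)).
Delete trivial equation c ≐ c.
Bind B := plus(wrap(plus(wrap(true), n)), plus(wrap(true), n)). Substituting into the earlier binding gives Z := wrap(plus(wrap(plus(wrap(true), n)), plus(wrap(true), n))).
MGU = { Z -> wrap(plus(wrap(plus(wrap(true), n)), plus(wrap(true), n))), X -> wrap(true), R -> plus(wrap(true), n), B -> plus(wrap(plus(wrap(true), n)), plus(wrap(true), n)) }, so R -> plus(wrap(true), n).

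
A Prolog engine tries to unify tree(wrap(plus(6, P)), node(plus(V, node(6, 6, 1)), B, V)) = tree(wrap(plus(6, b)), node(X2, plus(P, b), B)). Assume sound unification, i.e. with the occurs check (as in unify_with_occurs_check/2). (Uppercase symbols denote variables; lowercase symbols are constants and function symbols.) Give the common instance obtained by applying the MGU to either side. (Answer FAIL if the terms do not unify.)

tree(wrap(plus(6, b)), node(plus(plus(b, b), node(6, 6, 1)), plus(b, b), plus(b, b)))

Decompose tree/2: wrap(plus(6, P)) = wrap(plus(6, b)),  node(plus(V, node(6, 6, 1)), B, V) = node(X2, plus(P, b), B).
Decompose wrap/1: plus(6, P) = plus(6, b).
Decompose plus/2: 6 = 6,  P = b.
Delete trivial equation 6 = 6.
Bind P := b; substituting into the remaining equation gives: node(plus(V, node(6, 6, 1)), B, V) = node(X2, plus(b, b), B).
Decompose node/3: plus(V, node(6, 6, 1)) = X2,  B = plus(b, b),  V = B.
Bind X2 := plus(V, node(6, 6, 1)); no other remaining equation mentions X2.
Bind B := plus(b, b); substituting into the remaining equation gives: V = plus(b, b).
Bind V := plus(b, b). Substituting into the earlier binding gives X2 := plus(plus(b, b), node(6, 6, 1)).
Applying the MGU to either side gives tree(wrap(plus(6, b)), node(plus(plus(b, b), node(6, 6, 1)), plus(b, b), plus(b, b))).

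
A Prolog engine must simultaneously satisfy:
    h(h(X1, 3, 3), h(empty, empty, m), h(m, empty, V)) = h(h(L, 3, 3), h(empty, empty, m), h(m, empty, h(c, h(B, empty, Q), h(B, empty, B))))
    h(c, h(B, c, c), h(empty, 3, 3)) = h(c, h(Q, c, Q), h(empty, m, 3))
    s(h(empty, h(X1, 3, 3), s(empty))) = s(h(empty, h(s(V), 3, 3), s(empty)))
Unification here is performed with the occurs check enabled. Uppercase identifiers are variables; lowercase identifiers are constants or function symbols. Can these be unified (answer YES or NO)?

NO

Decompose h/3: h(X1, 3, 3) = h(L, 3, 3),  h(empty, empty, m) = h(empty, empty, m),  h(m, empty, V) = h(m, empty, h(c, h(B, empty, Q), h(B, empty, B))).
Decompose h/3: X1 = L,  3 = 3,  3 = 3.
Bind X1 := L; substituting into the one remaining equation that mentions X1 gives: s(h(empty, h(L, 3, 3), s(empty))) = s(h(empty, h(s(V), 3, 3), s(empty))).
Delete trivial equation 3 = 3.
Delete trivial equation 3 = 3.
Delete trivial equation h(empty, empty, m) = h(empty, empty, m).
Decompose h/3: m = m,  empty = empty,  V = h(c, h(B, empty, Q), h(B, empty, B)).
Delete trivial equation m = m.
Delete trivial equation empty = empty.
Bind V := h(c, h(B, empty, Q), h(B, empty, B)); substituting into the one remaining equation that mentions V gives: s(h(empty, h(L, 3, 3), s(empty))) = s(h(empty, h(s(h(c, h(B, empty, Q), h(B, empty, B))), 3, 3), s(empty))).
Decompose h/3: c = c,  h(B, c, c) = h(Q, c, Q),  h(empty, 3, 3) = h(empty, m, 3).
Delete trivial equation c = c.
Decompose h/3: B = Q,  c = c,  c = Q.
Bind B := Q; substituting into the one remaining equation that mentions B gives: s(h(empty, h(L, 3, 3), s(empty))) = s(h(empty, h(s(h(c, h(Q, empty, Q), h(Q, empty, Q))), 3, 3), s(empty))). Substituting into the earlier binding gives V := h(c, h(Q, empty, Q), h(Q, empty, Q)).
Delete trivial equation c = c.
Bind Q := c; substituting into the one remaining equation that mentions Q gives: s(h(empty, h(L, 3, 3), s(empty))) = s(h(empty, h(s(h(c, h(c, empty, c), h(c, empty, c))), 3, 3), s(empty))). Substituting into the earlier bindings gives V := h(c, h(c, empty, c), h(c, empty, c)), B := c.
Decompose h/3: empty = empty,  3 = m,  3 = 3.
Delete trivial equation empty = empty.
Clash: constants 3 and m differ; no unifier exists.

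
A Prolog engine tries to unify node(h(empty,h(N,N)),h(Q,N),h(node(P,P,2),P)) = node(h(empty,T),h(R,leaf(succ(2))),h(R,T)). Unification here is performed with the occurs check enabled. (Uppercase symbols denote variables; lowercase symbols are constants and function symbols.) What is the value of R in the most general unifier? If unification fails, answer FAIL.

Decompose node/3: h(empty,h(N,N)) = h(empty,T),  h(Q,N) = h(R,leaf(succ(2))),  h(node(P,P,2),P) = h(R,T).
Decompose h/2: empty = empty,  h(N,N) = T.
Delete trivial equation empty = empty.
Bind T := h(N,N); substituting into the one remaining equation that mentions T gives: h(node(P,P,2),P) = h(R,h(N,N)).
Decompose h/2: Q = R,  N = leaf(succ(2)).
Bind Q := R; no other remaining equation mentions Q.
Bind N := leaf(succ(2)); substituting into the remaining equation gives: h(node(P,P,2),P) = h(R,h(leaf(succ(2)),leaf(succ(2)))). Substituting into the earlier binding gives T := h(leaf(succ(2)),leaf(succ(2))).
Decompose h/2: node(P,P,2) = R,  P = h(leaf(succ(2)),leaf(succ(2))).
Bind R := node(P,P,2); no other remaining equation mentions R. Substituting into the earlier binding gives Q := node(P,P,2).
Bind P := h(leaf(succ(2)),leaf(succ(2))). Substituting into the earlier bindings gives Q := node(h(leaf(succ(2)),leaf(succ(2))),h(leaf(succ(2)),leaf(succ(2))),2), R := node(h(leaf(succ(2)),leaf(succ(2))),h(leaf(succ(2)),leaf(succ(2))),2).
MGU = { T = h(leaf(succ(2)),leaf(succ(2))), Q = node(h(leaf(succ(2)),leaf(succ(2))),h(leaf(succ(2)),leaf(succ(2))),2), N = leaf(succ(2)), R = node(h(leaf(succ(2)),leaf(succ(2))),h(leaf(succ(2)),leaf(succ(2))),2), P = h(leaf(succ(2)),leaf(succ(2))) }, so R = node(h(leaf(succ(2)),leaf(succ(2))),h(leaf(succ(2)),leaf(succ(2))),2).

node(h(leaf(succ(2)),leaf(succ(2))),h(leaf(succ(2)),leaf(succ(2))),2)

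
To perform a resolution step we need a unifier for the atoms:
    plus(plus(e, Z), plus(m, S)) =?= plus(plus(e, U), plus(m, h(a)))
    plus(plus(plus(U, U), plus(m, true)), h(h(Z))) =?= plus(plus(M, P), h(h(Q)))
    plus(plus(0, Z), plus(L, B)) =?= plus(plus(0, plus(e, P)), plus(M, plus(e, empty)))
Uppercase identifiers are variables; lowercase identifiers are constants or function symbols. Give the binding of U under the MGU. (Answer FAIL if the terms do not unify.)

Decompose plus/2: plus(e, Z) =?= plus(e, U),  plus(m, S) =?= plus(m, h(a)).
Decompose plus/2: e =?= e,  Z =?= U.
Delete trivial equation e =?= e.
Bind Z := U; substituting into the 2 remaining equations that mention Z gives: plus(plus(plus(U, U), plus(m, true)), h(h(U))) =?= plus(plus(M, P), h(h(Q))),  plus(plus(0, U), plus(L, B)) =?= plus(plus(0, plus(e, P)), plus(M, plus(e, empty))).
Decompose plus/2: m =?= m,  S =?= h(a).
Delete trivial equation m =?= m.
Bind S := h(a); no other remaining equation mentions S.
Decompose plus/2: plus(plus(U, U), plus(m, true)) =?= plus(M, P),  h(h(U)) =?= h(h(Q)).
Decompose plus/2: plus(U, U) =?= M,  plus(m, true) =?= P.
Bind M := plus(U, U); substituting into the one remaining equation that mentions M gives: plus(plus(0, U), plus(L, B)) =?= plus(plus(0, plus(e, P)), plus(plus(U, U), plus(e, empty))).
Bind P := plus(m, true); substituting into the one remaining equation that mentions P gives: plus(plus(0, U), plus(L, B)) =?= plus(plus(0, plus(e, plus(m, true))), plus(plus(U, U), plus(e, empty))).
Decompose h/1: h(U) =?= h(Q).
Decompose h/1: U =?= Q.
Bind U := Q; substituting into the remaining equation gives: plus(plus(0, Q), plus(L, B)) =?= plus(plus(0, plus(e, plus(m, true))), plus(plus(Q, Q), plus(e, empty))). Substituting into the earlier bindings gives Z := Q, M := plus(Q, Q).
Decompose plus/2: plus(0, Q) =?= plus(0, plus(e, plus(m, true))),  plus(L, B) =?= plus(plus(Q, Q), plus(e, empty)).
Decompose plus/2: 0 =?= 0,  Q =?= plus(e, plus(m, true)).
Delete trivial equation 0 =?= 0.
Bind Q := plus(e, plus(m, true)); substituting into the remaining equation gives: plus(L, B) =?= plus(plus(plus(e, plus(m, true)), plus(e, plus(m, true))), plus(e, empty)). Substituting into the earlier bindings gives Z := plus(e, plus(m, true)), M := plus(plus(e, plus(m, true)), plus(e, plus(m, true))), U := plus(e, plus(m, true)).
Decompose plus/2: L =?= plus(plus(e, plus(m, true)), plus(e, plus(m, true))),  B =?= plus(e, empty).
Bind L := plus(plus(e, plus(m, true)), plus(e, plus(m, true))); no other remaining equation mentions L.
Bind B := plus(e, empty).
MGU = { Z := plus(e, plus(m, true)), S := h(a), M := plus(plus(e, plus(m, true)), plus(e, plus(m, true))), P := plus(m, true), U := plus(e, plus(m, true)), Q := plus(e, plus(m, true)), L := plus(plus(e, plus(m, true)), plus(e, plus(m, true))), B := plus(e, empty) }, so U := plus(e, plus(m, true)).

plus(e, plus(m, true))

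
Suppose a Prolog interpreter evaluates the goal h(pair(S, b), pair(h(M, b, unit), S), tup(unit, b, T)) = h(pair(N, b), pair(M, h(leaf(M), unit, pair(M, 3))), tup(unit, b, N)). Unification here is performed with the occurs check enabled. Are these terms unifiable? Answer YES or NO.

Decompose h/3: pair(S, b) = pair(N, b),  pair(h(M, b, unit), S) = pair(M, h(leaf(M), unit, pair(M, 3))),  tup(unit, b, T) = tup(unit, b, N).
Decompose pair/2: S = N,  b = b.
Bind S := N; substituting into the one remaining equation that mentions S gives: pair(h(M, b, unit), N) = pair(M, h(leaf(M), unit, pair(M, 3))).
Delete trivial equation b = b.
Decompose pair/2: h(M, b, unit) = M,  N = h(leaf(M), unit, pair(M, 3)).
Occurs check fails: M occurs in h(M, b, unit); the equation M = h(M, b, unit) has no finite solution.

NO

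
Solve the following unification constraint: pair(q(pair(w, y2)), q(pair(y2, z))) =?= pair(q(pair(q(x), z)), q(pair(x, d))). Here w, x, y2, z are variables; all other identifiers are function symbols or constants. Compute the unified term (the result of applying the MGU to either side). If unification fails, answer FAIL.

pair(q(pair(q(d), d)), q(pair(d, d)))

Decompose pair/2: q(pair(w, y2)) =?= q(pair(q(x), z)),  q(pair(y2, z)) =?= q(pair(x, d)).
Decompose q/1: pair(w, y2) =?= pair(q(x), z).
Decompose pair/2: w =?= q(x),  y2 =?= z.
Bind w := q(x); no other remaining equation mentions w.
Bind y2 := z; substituting into the remaining equation gives: q(pair(z, z)) =?= q(pair(x, d)).
Decompose q/1: pair(z, z) =?= pair(x, d).
Decompose pair/2: z =?= x,  z =?= d.
Bind z := x; substituting into the remaining equation gives: x =?= d. Substituting into the earlier binding gives y2 := x.
Bind x := d. Substituting into the earlier bindings gives w := q(d), y2 := d, z := d.
Applying the MGU to either side gives pair(q(pair(q(d), d)), q(pair(d, d))).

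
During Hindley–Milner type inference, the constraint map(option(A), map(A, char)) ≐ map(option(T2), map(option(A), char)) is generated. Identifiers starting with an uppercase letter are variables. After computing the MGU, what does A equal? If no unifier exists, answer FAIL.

Decompose map/2: option(A) ≐ option(T2),  map(A, char) ≐ map(option(A), char).
Decompose option/1: A ≐ T2.
Bind A := T2; substituting into the remaining equation gives: map(T2, char) ≐ map(option(T2), char).
Decompose map/2: T2 ≐ option(T2),  char ≐ char.
Occurs check fails: T2 occurs in option(T2); the equation T2 ≐ option(T2) has no finite solution.

FAIL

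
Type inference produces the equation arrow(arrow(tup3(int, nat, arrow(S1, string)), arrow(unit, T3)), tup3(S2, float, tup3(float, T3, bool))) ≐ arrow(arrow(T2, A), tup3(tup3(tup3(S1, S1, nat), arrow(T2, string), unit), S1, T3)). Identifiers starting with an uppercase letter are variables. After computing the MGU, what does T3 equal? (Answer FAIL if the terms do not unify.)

Decompose arrow/2: arrow(tup3(int, nat, arrow(S1, string)), arrow(unit, T3)) ≐ arrow(T2, A),  tup3(S2, float, tup3(float, T3, bool)) ≐ tup3(tup3(tup3(S1, S1, nat), arrow(T2, string), unit), S1, T3).
Decompose arrow/2: tup3(int, nat, arrow(S1, string)) ≐ T2,  arrow(unit, T3) ≐ A.
Bind T2 := tup3(int, nat, arrow(S1, string)); substituting into the one remaining equation that mentions T2 gives: tup3(S2, float, tup3(float, T3, bool)) ≐ tup3(tup3(tup3(S1, S1, nat), arrow(tup3(int, nat, arrow(S1, string)), string), unit), S1, T3).
Bind A := arrow(unit, T3); no other remaining equation mentions A.
Decompose tup3/3: S2 ≐ tup3(tup3(S1, S1, nat), arrow(tup3(int, nat, arrow(S1, string)), string), unit),  float ≐ S1,  tup3(float, T3, bool) ≐ T3.
Bind S2 := tup3(tup3(S1, S1, nat), arrow(tup3(int, nat, arrow(S1, string)), string), unit); no other remaining equation mentions S2.
Bind S1 := float; no other remaining equation mentions S1. Substituting into the earlier bindings gives T2 := tup3(int, nat, arrow(float, string)), S2 := tup3(tup3(float, float, nat), arrow(tup3(int, nat, arrow(float, string)), string), unit).
Occurs check fails: T3 occurs in tup3(float, T3, bool); the equation T3 ≐ tup3(float, T3, bool) has no finite solution.

FAIL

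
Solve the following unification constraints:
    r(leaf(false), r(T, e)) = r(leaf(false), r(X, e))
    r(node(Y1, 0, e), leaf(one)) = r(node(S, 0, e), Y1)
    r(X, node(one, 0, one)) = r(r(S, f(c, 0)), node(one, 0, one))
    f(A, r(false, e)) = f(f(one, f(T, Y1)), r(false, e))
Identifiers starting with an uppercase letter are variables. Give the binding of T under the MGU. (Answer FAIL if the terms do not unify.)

Decompose r/2: leaf(false) = leaf(false),  r(T, e) = r(X, e).
Delete trivial equation leaf(false) = leaf(false).
Decompose r/2: T = X,  e = e.
Bind T := X; substituting into the one remaining equation that mentions T gives: f(A, r(false, e)) = f(f(one, f(X, Y1)), r(false, e)).
Delete trivial equation e = e.
Decompose r/2: node(Y1, 0, e) = node(S, 0, e),  leaf(one) = Y1.
Decompose node/3: Y1 = S,  0 = 0,  e = e.
Bind Y1 := S; substituting into the 2 remaining equations that mention Y1 gives: leaf(one) = S,  f(A, r(false, e)) = f(f(one, f(X, S)), r(false, e)).
Delete trivial equation 0 = 0.
Delete trivial equation e = e.
Bind S := leaf(one); substituting into the remaining equations gives: r(X, node(one, 0, one)) = r(r(leaf(one), f(c, 0)), node(one, 0, one)),  f(A, r(false, e)) = f(f(one, f(X, leaf(one))), r(false, e)). Substituting into the earlier binding gives Y1 := leaf(one).
Decompose r/2: X = r(leaf(one), f(c, 0)),  node(one, 0, one) = node(one, 0, one).
Bind X := r(leaf(one), f(c, 0)); substituting into the one remaining equation that mentions X gives: f(A, r(false, e)) = f(f(one, f(r(leaf(one), f(c, 0)), leaf(one))), r(false, e)). Substituting into the earlier binding gives T := r(leaf(one), f(c, 0)).
Delete trivial equation node(one, 0, one) = node(one, 0, one).
Decompose f/2: A = f(one, f(r(leaf(one), f(c, 0)), leaf(one))),  r(false, e) = r(false, e).
Bind A := f(one, f(r(leaf(one), f(c, 0)), leaf(one))); no other remaining equation mentions A.
Delete trivial equation r(false, e) = r(false, e).
MGU = { T ↦ r(leaf(one), f(c, 0)), Y1 ↦ leaf(one), S ↦ leaf(one), X ↦ r(leaf(one), f(c, 0)), A ↦ f(one, f(r(leaf(one), f(c, 0)), leaf(one))) }, so T ↦ r(leaf(one), f(c, 0)).

r(leaf(one), f(c, 0))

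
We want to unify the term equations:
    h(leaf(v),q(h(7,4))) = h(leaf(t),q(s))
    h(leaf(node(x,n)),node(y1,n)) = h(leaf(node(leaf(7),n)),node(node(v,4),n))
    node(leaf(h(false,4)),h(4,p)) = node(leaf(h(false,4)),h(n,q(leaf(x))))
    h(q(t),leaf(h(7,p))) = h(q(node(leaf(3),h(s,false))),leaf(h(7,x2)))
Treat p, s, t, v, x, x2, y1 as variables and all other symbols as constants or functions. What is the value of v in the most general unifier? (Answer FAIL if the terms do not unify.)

FAIL

Decompose h/2: leaf(v) = leaf(t),  q(h(7,4)) = q(s).
Decompose leaf/1: v = t.
Bind v := t; substituting into the one remaining equation that mentions v gives: h(leaf(node(x,n)),node(y1,n)) = h(leaf(node(leaf(7),n)),node(node(t,4),n)).
Decompose q/1: h(7,4) = s.
Bind s := h(7,4); substituting into the one remaining equation that mentions s gives: h(q(t),leaf(h(7,p))) = h(q(node(leaf(3),h(h(7,4),false))),leaf(h(7,x2))).
Decompose h/2: leaf(node(x,n)) = leaf(node(leaf(7),n)),  node(y1,n) = node(node(t,4),n).
Decompose leaf/1: node(x,n) = node(leaf(7),n).
Decompose node/2: x = leaf(7),  n = n.
Bind x := leaf(7); substituting into the one remaining equation that mentions x gives: node(leaf(h(false,4)),h(4,p)) = node(leaf(h(false,4)),h(n,q(leaf(leaf(7))))).
Delete trivial equation n = n.
Decompose node/2: y1 = node(t,4),  n = n.
Bind y1 := node(t,4); no other remaining equation mentions y1.
Delete trivial equation n = n.
Decompose node/2: leaf(h(false,4)) = leaf(h(false,4)),  h(4,p) = h(n,q(leaf(leaf(7)))).
Delete trivial equation leaf(h(false,4)) = leaf(h(false,4)).
Decompose h/2: 4 = n,  p = q(leaf(leaf(7))).
Clash: constants 4 and n differ; no unifier exists.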